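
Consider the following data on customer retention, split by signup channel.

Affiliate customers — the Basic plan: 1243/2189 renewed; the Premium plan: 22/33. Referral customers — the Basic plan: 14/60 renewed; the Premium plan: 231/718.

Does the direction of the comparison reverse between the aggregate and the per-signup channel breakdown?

Yes

Affiliate: the Basic plan 1243/2189 = 56.8%, the Premium plan 22/33 = 66.7% → the Premium plan
Referral: the Basic plan 14/60 = 23.3%, the Premium plan 231/718 = 32.2% → the Premium plan
Overall: the Basic plan 1257/2249 = 55.9%, the Premium plan 253/751 = 33.7% → the Basic plan
The Premium plan wins each signup group but the Basic plan wins overall — the comparison reverses. The Premium plan's customers skew toward referral, which has a lower base rate.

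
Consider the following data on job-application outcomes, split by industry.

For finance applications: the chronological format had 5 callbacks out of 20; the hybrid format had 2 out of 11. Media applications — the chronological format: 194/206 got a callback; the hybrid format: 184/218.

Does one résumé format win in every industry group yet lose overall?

Finance: the chronological format 5/20 = 25.0%, the hybrid format 2/11 = 18.2% → the chronological format
Media: the chronological format 194/206 = 94.2%, the hybrid format 184/218 = 84.4% → the chronological format
Overall: the chronological format 199/226 = 88.1%, the hybrid format 186/229 = 81.2% → the chronological format
The chronological format wins overall and in every industry group — no reversal.

No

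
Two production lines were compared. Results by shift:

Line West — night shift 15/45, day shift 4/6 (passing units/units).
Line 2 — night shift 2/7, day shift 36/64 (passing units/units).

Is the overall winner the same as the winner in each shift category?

No

Night shift: Line West 15/45 = 33.3%, Line 2 2/7 = 28.6% → Line West
Day shift: Line West 4/6 = 66.7%, Line 2 36/64 = 56.2% → Line West
Overall: Line West 19/51 = 37.3%, Line 2 38/71 = 53.5% → Line 2
Line West wins each shift group but Line 2 wins overall — the comparison reverses. Line West's units skew toward night shift, which has a lower base rate.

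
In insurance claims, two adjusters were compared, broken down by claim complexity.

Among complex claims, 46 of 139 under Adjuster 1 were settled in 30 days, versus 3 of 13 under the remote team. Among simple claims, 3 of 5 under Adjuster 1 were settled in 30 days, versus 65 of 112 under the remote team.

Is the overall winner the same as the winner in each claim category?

No

Complex: Adjuster 1 46/139 = 33.1%, the remote team 3/13 = 23.1% → Adjuster 1
Simple: Adjuster 1 3/5 = 60.0%, the remote team 65/112 = 58.0% → Adjuster 1
Overall: Adjuster 1 49/144 = 34.0%, the remote team 68/125 = 54.4% → the remote team
Adjuster 1 wins each claim group but the remote team wins overall — the comparison reverses. Adjuster 1's claims skew toward complex, which has a lower base rate.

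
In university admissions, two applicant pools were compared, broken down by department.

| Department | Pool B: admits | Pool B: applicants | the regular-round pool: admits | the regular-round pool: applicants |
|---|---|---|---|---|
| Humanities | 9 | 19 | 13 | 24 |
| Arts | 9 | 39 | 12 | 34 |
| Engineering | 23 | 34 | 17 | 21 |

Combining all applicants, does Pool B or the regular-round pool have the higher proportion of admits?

Humanities: Pool B 9/19 = 47.4%, the regular-round pool 13/24 = 54.2% → the regular-round pool
Arts: Pool B 9/39 = 23.1%, the regular-round pool 12/34 = 35.3% → the regular-round pool
Engineering: Pool B 23/34 = 67.6%, the regular-round pool 17/21 = 81.0% → the regular-round pool
Overall: Pool B 41/92 = 44.6%, the regular-round pool 42/79 = 53.2% → the regular-round pool

the regular-round pool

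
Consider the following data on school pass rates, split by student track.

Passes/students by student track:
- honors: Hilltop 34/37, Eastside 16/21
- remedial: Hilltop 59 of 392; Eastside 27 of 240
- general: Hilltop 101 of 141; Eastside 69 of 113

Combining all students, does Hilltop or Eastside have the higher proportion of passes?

Hilltop

Honors: Hilltop 34/37 = 91.9%, Eastside 16/21 = 76.2% → Hilltop
Remedial: Hilltop 59/392 = 15.1%, Eastside 27/240 = 11.2% → Hilltop
General: Hilltop 101/141 = 71.6%, Eastside 69/113 = 61.1% → Hilltop
Overall: Hilltop 194/570 = 34.0%, Eastside 112/374 = 29.9% → Hilltop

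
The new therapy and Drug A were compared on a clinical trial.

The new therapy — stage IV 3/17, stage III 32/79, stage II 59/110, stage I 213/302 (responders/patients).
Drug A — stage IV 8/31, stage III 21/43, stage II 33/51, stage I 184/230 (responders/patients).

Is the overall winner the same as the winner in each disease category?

Yes

Stage IV: the new therapy 3/17 = 17.6%, Drug A 8/31 = 25.8% → Drug A
Stage III: the new therapy 32/79 = 40.5%, Drug A 21/43 = 48.8% → Drug A
Stage II: the new therapy 59/110 = 53.6%, Drug A 33/51 = 64.7% → Drug A
Stage I: the new therapy 213/302 = 70.5%, Drug A 184/230 = 80.0% → Drug A
Overall: the new therapy 307/508 = 60.4%, Drug A 246/355 = 69.3% → Drug A
Drug A wins overall and in every disease group — no reversal.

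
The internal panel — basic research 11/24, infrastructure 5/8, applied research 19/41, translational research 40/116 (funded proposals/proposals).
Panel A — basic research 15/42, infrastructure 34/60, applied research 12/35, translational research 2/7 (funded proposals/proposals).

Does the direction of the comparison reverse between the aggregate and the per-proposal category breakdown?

Basic research: the internal panel 11/24 = 45.8%, Panel A 15/42 = 35.7% → the internal panel
Infrastructure: the internal panel 5/8 = 62.5%, Panel A 34/60 = 56.7% → the internal panel
Applied research: the internal panel 19/41 = 46.3%, Panel A 12/35 = 34.3% → the internal panel
Translational research: the internal panel 40/116 = 34.5%, Panel A 2/7 = 28.6% → the internal panel
Overall: the internal panel 75/189 = 39.7%, Panel A 63/144 = 43.8% → Panel A
The internal panel wins each proposal group but Panel A wins overall — the comparison reverses. The internal panel's proposals skew toward translational research, which has a lower base rate.

Yes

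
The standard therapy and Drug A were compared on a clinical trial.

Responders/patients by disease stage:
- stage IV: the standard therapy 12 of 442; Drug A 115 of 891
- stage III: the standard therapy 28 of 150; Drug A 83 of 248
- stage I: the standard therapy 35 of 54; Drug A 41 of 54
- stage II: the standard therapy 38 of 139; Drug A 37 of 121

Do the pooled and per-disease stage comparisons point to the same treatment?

Stage IV: the standard therapy 12/442 = 2.7%, Drug A 115/891 = 12.9% → Drug A
Stage III: the standard therapy 28/150 = 18.7%, Drug A 83/248 = 33.5% → Drug A
Stage I: the standard therapy 35/54 = 64.8%, Drug A 41/54 = 75.9% → Drug A
Stage II: the standard therapy 38/139 = 27.3%, Drug A 37/121 = 30.6% → Drug A
Overall: the standard therapy 113/785 = 14.4%, Drug A 276/1314 = 21.0% → Drug A
Drug A wins overall and in every disease group — no reversal.

Yes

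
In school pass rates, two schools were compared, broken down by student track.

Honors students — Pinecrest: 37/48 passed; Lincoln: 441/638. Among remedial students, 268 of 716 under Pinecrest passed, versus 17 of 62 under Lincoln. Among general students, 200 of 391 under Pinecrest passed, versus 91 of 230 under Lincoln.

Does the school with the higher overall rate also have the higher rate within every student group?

No

Honors: Pinecrest 37/48 = 77.1%, Lincoln 441/638 = 69.1% → Pinecrest
Remedial: Pinecrest 268/716 = 37.4%, Lincoln 17/62 = 27.4% → Pinecrest
General: Pinecrest 200/391 = 51.2%, Lincoln 91/230 = 39.6% → Pinecrest
Overall: Pinecrest 505/1155 = 43.7%, Lincoln 549/930 = 59.0% → Lincoln
Pinecrest wins each student group but Lincoln wins overall — the comparison reverses. Pinecrest's students skew toward remedial, which has a lower base rate.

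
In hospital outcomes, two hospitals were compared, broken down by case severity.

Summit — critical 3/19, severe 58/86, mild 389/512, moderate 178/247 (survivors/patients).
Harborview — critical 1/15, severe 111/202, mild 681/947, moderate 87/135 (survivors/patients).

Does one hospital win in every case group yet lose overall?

No

Critical: Summit 3/19 = 15.8%, Harborview 1/15 = 6.7% → Summit
Severe: Summit 58/86 = 67.4%, Harborview 111/202 = 55.0% → Summit
Mild: Summit 389/512 = 76.0%, Harborview 681/947 = 71.9% → Summit
Moderate: Summit 178/247 = 72.1%, Harborview 87/135 = 64.4% → Summit
Overall: Summit 628/864 = 72.7%, Harborview 880/1299 = 67.7% → Summit
Summit wins overall and in every case group — no reversal.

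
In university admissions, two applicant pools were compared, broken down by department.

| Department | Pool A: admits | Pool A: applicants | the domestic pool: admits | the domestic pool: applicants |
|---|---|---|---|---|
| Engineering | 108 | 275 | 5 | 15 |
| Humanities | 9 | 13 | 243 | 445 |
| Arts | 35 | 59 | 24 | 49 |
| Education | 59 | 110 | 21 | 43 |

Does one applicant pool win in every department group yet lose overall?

Yes

Engineering: Pool A 108/275 = 39.3%, the domestic pool 5/15 = 33.3% → Pool A
Humanities: Pool A 9/13 = 69.2%, the domestic pool 243/445 = 54.6% → Pool A
Arts: Pool A 35/59 = 59.3%, the domestic pool 24/49 = 49.0% → Pool A
Education: Pool A 59/110 = 53.6%, the domestic pool 21/43 = 48.8% → Pool A
Overall: Pool A 211/457 = 46.2%, the domestic pool 293/552 = 53.1% → the domestic pool
Pool A wins each department group but the domestic pool wins overall — the comparison reverses. Pool A's applicants skew toward Engineering, which has a lower base rate.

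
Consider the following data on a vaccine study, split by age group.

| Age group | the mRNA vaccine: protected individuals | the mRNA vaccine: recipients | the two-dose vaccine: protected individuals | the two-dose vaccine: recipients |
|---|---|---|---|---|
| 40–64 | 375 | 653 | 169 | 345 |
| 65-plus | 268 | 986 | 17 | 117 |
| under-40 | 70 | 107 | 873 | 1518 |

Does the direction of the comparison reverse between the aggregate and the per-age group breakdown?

40–64: the mRNA vaccine 375/653 = 57.4%, the two-dose vaccine 169/345 = 49.0% → the mRNA vaccine
65-plus: the mRNA vaccine 268/986 = 27.2%, the two-dose vaccine 17/117 = 14.5% → the mRNA vaccine
Under-40: the mRNA vaccine 70/107 = 65.4%, the two-dose vaccine 873/1518 = 57.5% → the mRNA vaccine
Overall: the mRNA vaccine 713/1746 = 40.8%, the two-dose vaccine 1059/1980 = 53.5% → the two-dose vaccine
The mRNA vaccine wins each age group but the two-dose vaccine wins overall — the comparison reverses. The mRNA vaccine's recipients skew toward 65-plus, which has a lower base rate.

Yes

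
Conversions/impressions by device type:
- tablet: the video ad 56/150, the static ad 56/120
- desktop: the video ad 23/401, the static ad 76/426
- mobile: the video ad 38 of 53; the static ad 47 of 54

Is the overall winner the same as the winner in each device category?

Tablet: the video ad 56/150 = 37.3%, the static ad 56/120 = 46.7% → the static ad
Desktop: the video ad 23/401 = 5.7%, the static ad 76/426 = 17.8% → the static ad
Mobile: the video ad 38/53 = 71.7%, the static ad 47/54 = 87.0% → the static ad
Overall: the video ad 117/604 = 19.4%, the static ad 179/600 = 29.8% → the static ad
The static ad wins overall and in every device group — no reversal.

Yes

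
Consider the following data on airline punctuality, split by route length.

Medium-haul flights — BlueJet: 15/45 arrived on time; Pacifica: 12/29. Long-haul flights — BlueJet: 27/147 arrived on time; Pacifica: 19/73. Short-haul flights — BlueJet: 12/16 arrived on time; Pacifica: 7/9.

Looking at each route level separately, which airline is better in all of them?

Medium-haul: BlueJet 15/45 = 33.3%, Pacifica 12/29 = 41.4% → Pacifica
Long-haul: BlueJet 27/147 = 18.4%, Pacifica 19/73 = 26.0% → Pacifica
Short-haul: BlueJet 12/16 = 75.0%, Pacifica 7/9 = 77.8% → Pacifica
Pacifica has the higher rate in all 3 groups.

Pacifica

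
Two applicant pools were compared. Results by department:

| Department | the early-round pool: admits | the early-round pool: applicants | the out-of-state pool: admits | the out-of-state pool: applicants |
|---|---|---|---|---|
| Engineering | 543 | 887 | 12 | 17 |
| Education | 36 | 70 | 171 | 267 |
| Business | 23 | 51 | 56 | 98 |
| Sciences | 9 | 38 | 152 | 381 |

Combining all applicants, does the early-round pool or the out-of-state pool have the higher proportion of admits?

Engineering: the early-round pool 543/887 = 61.2%, the out-of-state pool 12/17 = 70.6% → the out-of-state pool
Education: the early-round pool 36/70 = 51.4%, the out-of-state pool 171/267 = 64.0% → the out-of-state pool
Business: the early-round pool 23/51 = 45.1%, the out-of-state pool 56/98 = 57.1% → the out-of-state pool
Sciences: the early-round pool 9/38 = 23.7%, the out-of-state pool 152/381 = 39.9% → the out-of-state pool
Overall: the early-round pool 611/1046 = 58.4%, the out-of-state pool 391/763 = 51.2% → the early-round pool
(The out-of-state pool wins every department group but the early-round pool wins overall — the out-of-state pool's applicants skew toward the low-rate Sciences group.)

the early-round pool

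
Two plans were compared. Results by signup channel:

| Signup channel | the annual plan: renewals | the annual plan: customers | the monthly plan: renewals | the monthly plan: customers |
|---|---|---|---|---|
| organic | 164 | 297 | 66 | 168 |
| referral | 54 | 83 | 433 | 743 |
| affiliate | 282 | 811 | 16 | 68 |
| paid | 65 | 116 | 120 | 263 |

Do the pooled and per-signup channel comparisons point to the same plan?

No

Organic: the annual plan 164/297 = 55.2%, the monthly plan 66/168 = 39.3% → the annual plan
Referral: the annual plan 54/83 = 65.1%, the monthly plan 433/743 = 58.3% → the annual plan
Affiliate: the annual plan 282/811 = 34.8%, the monthly plan 16/68 = 23.5% → the annual plan
Paid: the annual plan 65/116 = 56.0%, the monthly plan 120/263 = 45.6% → the annual plan
Overall: the annual plan 565/1307 = 43.2%, the monthly plan 635/1242 = 51.1% → the monthly plan
The annual plan wins each signup group but the monthly plan wins overall — the comparison reverses. The annual plan's customers skew toward affiliate, which has a lower base rate.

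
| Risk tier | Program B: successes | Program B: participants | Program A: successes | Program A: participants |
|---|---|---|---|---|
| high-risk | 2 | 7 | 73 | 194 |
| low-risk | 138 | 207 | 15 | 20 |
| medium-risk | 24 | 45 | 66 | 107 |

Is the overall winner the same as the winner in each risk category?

High-risk: Program B 2/7 = 28.6%, Program A 73/194 = 37.6% → Program A
Low-risk: Program B 138/207 = 66.7%, Program A 15/20 = 75.0% → Program A
Medium-risk: Program B 24/45 = 53.3%, Program A 66/107 = 61.7% → Program A
Overall: Program B 164/259 = 63.3%, Program A 154/321 = 48.0% → Program B
Program A wins each risk group but Program B wins overall — the comparison reverses. Program A's participants skew toward high-risk, which has a lower base rate.

No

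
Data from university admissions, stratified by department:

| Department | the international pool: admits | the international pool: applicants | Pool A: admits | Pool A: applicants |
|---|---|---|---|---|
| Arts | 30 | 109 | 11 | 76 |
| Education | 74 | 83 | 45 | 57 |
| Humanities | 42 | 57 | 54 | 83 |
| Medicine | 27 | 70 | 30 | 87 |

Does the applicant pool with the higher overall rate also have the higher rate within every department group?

Yes

Arts: the international pool 30/109 = 27.5%, Pool A 11/76 = 14.5% → the international pool
Education: the international pool 74/83 = 89.2%, Pool A 45/57 = 78.9% → the international pool
Humanities: the international pool 42/57 = 73.7%, Pool A 54/83 = 65.1% → the international pool
Medicine: the international pool 27/70 = 38.6%, Pool A 30/87 = 34.5% → the international pool
Overall: the international pool 173/319 = 54.2%, Pool A 140/303 = 46.2% → the international pool
The international pool wins overall and in every department group — no reversal.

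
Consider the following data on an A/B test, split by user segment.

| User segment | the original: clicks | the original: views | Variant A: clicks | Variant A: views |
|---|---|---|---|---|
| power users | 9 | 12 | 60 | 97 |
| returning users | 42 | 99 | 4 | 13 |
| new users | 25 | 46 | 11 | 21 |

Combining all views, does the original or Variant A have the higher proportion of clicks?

Variant A

Power users: the original 9/12 = 75.0%, Variant A 60/97 = 61.9% → the original
Returning users: the original 42/99 = 42.4%, Variant A 4/13 = 30.8% → the original
New users: the original 25/46 = 54.3%, Variant A 11/21 = 52.4% → the original
Overall: the original 76/157 = 48.4%, Variant A 75/131 = 57.3% → Variant A
(The original wins every user group but Variant A wins overall — the original's views skew toward the low-rate returning users group.)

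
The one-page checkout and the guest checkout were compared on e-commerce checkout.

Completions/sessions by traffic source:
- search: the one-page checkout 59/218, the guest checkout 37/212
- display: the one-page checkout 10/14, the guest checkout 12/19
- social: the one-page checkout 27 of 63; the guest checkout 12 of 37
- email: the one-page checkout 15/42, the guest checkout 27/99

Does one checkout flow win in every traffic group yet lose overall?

Search: the one-page checkout 59/218 = 27.1%, the guest checkout 37/212 = 17.5% → the one-page checkout
Display: the one-page checkout 10/14 = 71.4%, the guest checkout 12/19 = 63.2% → the one-page checkout
Social: the one-page checkout 27/63 = 42.9%, the guest checkout 12/37 = 32.4% → the one-page checkout
Email: the one-page checkout 15/42 = 35.7%, the guest checkout 27/99 = 27.3% → the one-page checkout
Overall: the one-page checkout 111/337 = 32.9%, the guest checkout 88/367 = 24.0% → the one-page checkout
The one-page checkout wins overall and in every traffic group — no reversal.

No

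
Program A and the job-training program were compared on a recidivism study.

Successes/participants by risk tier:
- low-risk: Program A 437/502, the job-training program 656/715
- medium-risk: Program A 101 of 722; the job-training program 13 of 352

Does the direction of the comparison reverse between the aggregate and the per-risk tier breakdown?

No

Low-risk: Program A 437/502 = 87.1%, the job-training program 656/715 = 91.7% → the job-training program
Medium-risk: Program A 101/722 = 14.0%, the job-training program 13/352 = 3.7% → Program A
Overall: Program A 538/1224 = 44.0%, the job-training program 669/1067 = 62.7% → the job-training program
Neither sweeps: Program A wins 1 of 2 groups, the job-training program wins 1. The job-training program wins overall but not every group — no Simpson reversal.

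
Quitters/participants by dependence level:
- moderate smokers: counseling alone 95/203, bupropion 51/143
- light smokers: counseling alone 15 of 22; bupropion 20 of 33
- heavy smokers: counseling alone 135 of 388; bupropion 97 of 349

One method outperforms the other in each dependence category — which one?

counseling alone

Moderate smokers: counseling alone 95/203 = 46.8%, bupropion 51/143 = 35.7% → counseling alone
Light smokers: counseling alone 15/22 = 68.2%, bupropion 20/33 = 60.6% → counseling alone
Heavy smokers: counseling alone 135/388 = 34.8%, bupropion 97/349 = 27.8% → counseling alone
Counseling alone has the higher rate in all 3 groups.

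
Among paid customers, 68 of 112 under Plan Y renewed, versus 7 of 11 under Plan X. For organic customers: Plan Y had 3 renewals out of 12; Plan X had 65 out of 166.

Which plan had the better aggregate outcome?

Paid: Plan Y 68/112 = 60.7%, Plan X 7/11 = 63.6% → Plan X
Organic: Plan Y 3/12 = 25.0%, Plan X 65/166 = 39.2% → Plan X
Overall: Plan Y 71/124 = 57.3%, Plan X 72/177 = 40.7% → Plan Y
(Plan X wins every signup group but Plan Y wins overall — Plan X's customers skew toward the low-rate organic group.)

Plan Y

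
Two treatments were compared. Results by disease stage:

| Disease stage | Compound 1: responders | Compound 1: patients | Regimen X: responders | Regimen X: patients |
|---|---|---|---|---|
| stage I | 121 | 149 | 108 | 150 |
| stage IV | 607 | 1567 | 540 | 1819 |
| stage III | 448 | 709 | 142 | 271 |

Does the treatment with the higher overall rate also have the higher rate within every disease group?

Stage I: Compound 1 121/149 = 81.2%, Regimen X 108/150 = 72.0% → Compound 1
Stage IV: Compound 1 607/1567 = 38.7%, Regimen X 540/1819 = 29.7% → Compound 1
Stage III: Compound 1 448/709 = 63.2%, Regimen X 142/271 = 52.4% → Compound 1
Overall: Compound 1 1176/2425 = 48.5%, Regimen X 790/2240 = 35.3% → Compound 1
Compound 1 wins overall and in every disease group — no reversal.

Yes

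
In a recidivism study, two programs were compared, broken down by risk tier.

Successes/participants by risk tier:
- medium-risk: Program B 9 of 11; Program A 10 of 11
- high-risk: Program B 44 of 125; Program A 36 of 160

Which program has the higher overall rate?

Program B

Medium-risk: Program B 9/11 = 81.8%, Program A 10/11 = 90.9% → Program A
High-risk: Program B 44/125 = 35.2%, Program A 36/160 = 22.5% → Program B
Overall: Program B 53/136 = 39.0%, Program A 46/171 = 26.9% → Program B
(Neither sweeps every risk group, but Program B has the higher pooled rate.)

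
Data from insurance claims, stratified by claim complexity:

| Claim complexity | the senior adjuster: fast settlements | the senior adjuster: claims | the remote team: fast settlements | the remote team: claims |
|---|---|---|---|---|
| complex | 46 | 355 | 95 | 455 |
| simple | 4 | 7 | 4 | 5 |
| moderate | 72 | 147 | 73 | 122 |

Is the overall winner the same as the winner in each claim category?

Yes

Complex: the senior adjuster 46/355 = 13.0%, the remote team 95/455 = 20.9% → the remote team
Simple: the senior adjuster 4/7 = 57.1%, the remote team 4/5 = 80.0% → the remote team
Moderate: the senior adjuster 72/147 = 49.0%, the remote team 73/122 = 59.8% → the remote team
Overall: the senior adjuster 122/509 = 24.0%, the remote team 172/582 = 29.6% → the remote team
The remote team wins overall and in every claim group — no reversal.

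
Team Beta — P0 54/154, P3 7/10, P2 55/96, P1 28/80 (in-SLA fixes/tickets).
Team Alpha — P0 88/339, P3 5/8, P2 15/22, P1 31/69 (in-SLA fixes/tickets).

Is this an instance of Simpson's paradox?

P0: Team Beta 54/154 = 35.1%, Team Alpha 88/339 = 26.0% → Team Beta
P3: Team Beta 7/10 = 70.0%, Team Alpha 5/8 = 62.5% → Team Beta
P2: Team Beta 55/96 = 57.3%, Team Alpha 15/22 = 68.2% → Team Alpha
P1: Team Beta 28/80 = 35.0%, Team Alpha 31/69 = 44.9% → Team Alpha
Overall: Team Beta 144/340 = 42.4%, Team Alpha 139/438 = 31.7% → Team Beta
Neither sweeps: Team Beta wins 2 of 4 groups, Team Alpha wins 2. Team Beta wins overall but not every group — no Simpson reversal.

No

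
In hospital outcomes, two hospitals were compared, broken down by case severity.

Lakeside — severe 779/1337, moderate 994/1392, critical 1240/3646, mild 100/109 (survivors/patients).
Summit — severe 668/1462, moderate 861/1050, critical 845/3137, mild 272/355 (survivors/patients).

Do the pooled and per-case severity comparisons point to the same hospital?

No

Severe: Lakeside 779/1337 = 58.3%, Summit 668/1462 = 45.7% → Lakeside
Moderate: Lakeside 994/1392 = 71.4%, Summit 861/1050 = 82.0% → Summit
Critical: Lakeside 1240/3646 = 34.0%, Summit 845/3137 = 26.9% → Lakeside
Mild: Lakeside 100/109 = 91.7%, Summit 272/355 = 76.6% → Lakeside
Overall: Lakeside 3113/6484 = 48.0%, Summit 2646/6004 = 44.1% → Lakeside
Neither sweeps: Lakeside wins 3 of 4 groups, Summit wins 1. Lakeside wins overall but not every group — no Simpson reversal.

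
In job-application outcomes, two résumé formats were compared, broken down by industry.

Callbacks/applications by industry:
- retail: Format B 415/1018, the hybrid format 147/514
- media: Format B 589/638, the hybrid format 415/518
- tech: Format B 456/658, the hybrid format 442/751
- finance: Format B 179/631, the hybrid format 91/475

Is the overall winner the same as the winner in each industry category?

Yes

Retail: Format B 415/1018 = 40.8%, the hybrid format 147/514 = 28.6% → Format B
Media: Format B 589/638 = 92.3%, the hybrid format 415/518 = 80.1% → Format B
Tech: Format B 456/658 = 69.3%, the hybrid format 442/751 = 58.9% → Format B
Finance: Format B 179/631 = 28.4%, the hybrid format 91/475 = 19.2% → Format B
Overall: Format B 1639/2945 = 55.7%, the hybrid format 1095/2258 = 48.5% → Format B
Format B wins overall and in every industry group — no reversal.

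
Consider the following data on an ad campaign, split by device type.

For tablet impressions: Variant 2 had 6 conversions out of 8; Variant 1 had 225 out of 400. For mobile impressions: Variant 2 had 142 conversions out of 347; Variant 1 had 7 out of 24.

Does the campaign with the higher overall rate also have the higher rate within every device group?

No

Tablet: Variant 2 6/8 = 75.0%, Variant 1 225/400 = 56.2% → Variant 2
Mobile: Variant 2 142/347 = 40.9%, Variant 1 7/24 = 29.2% → Variant 2
Overall: Variant 2 148/355 = 41.7%, Variant 1 232/424 = 54.7% → Variant 1
Variant 2 wins each device group but Variant 1 wins overall — the comparison reverses. Variant 2's impressions skew toward mobile, which has a lower base rate.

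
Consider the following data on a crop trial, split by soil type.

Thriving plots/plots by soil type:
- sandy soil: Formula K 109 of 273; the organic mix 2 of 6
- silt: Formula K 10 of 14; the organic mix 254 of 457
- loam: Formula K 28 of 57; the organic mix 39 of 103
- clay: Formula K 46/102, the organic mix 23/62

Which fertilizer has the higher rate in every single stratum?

Formula K

Sandy soil: Formula K 109/273 = 39.9%, the organic mix 2/6 = 33.3% → Formula K
Silt: Formula K 10/14 = 71.4%, the organic mix 254/457 = 55.6% → Formula K
Loam: Formula K 28/57 = 49.1%, the organic mix 39/103 = 37.9% → Formula K
Clay: Formula K 46/102 = 45.1%, the organic mix 23/62 = 37.1% → Formula K
Formula K has the higher rate in all 4 groups.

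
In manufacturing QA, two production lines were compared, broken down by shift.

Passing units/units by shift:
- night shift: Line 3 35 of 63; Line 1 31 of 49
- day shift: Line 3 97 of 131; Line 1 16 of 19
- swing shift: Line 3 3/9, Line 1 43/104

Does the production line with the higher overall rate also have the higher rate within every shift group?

No

Night shift: Line 3 35/63 = 55.6%, Line 1 31/49 = 63.3% → Line 1
Day shift: Line 3 97/131 = 74.0%, Line 1 16/19 = 84.2% → Line 1
Swing shift: Line 3 3/9 = 33.3%, Line 1 43/104 = 41.3% → Line 1
Overall: Line 3 135/203 = 66.5%, Line 1 90/172 = 52.3% → Line 3
Line 1 wins each shift group but Line 3 wins overall — the comparison reverses. Line 1's units skew toward swing shift, which has a lower base rate.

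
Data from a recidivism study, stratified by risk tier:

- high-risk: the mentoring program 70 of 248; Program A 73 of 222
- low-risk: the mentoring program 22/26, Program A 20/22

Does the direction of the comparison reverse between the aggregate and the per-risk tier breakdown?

No

High-risk: the mentoring program 70/248 = 28.2%, Program A 73/222 = 32.9% → Program A
Low-risk: the mentoring program 22/26 = 84.6%, Program A 20/22 = 90.9% → Program A
Overall: the mentoring program 92/274 = 33.6%, Program A 93/244 = 38.1% → Program A
Program A wins overall and in every risk group — no reversal.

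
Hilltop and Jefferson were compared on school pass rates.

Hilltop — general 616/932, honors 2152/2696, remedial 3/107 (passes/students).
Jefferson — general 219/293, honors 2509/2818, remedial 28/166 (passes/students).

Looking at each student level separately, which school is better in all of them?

General: Hilltop 616/932 = 66.1%, Jefferson 219/293 = 74.7% → Jefferson
Honors: Hilltop 2152/2696 = 79.8%, Jefferson 2509/2818 = 89.0% → Jefferson
Remedial: Hilltop 3/107 = 2.8%, Jefferson 28/166 = 16.9% → Jefferson
Jefferson has the higher rate in all 3 groups.

Jefferson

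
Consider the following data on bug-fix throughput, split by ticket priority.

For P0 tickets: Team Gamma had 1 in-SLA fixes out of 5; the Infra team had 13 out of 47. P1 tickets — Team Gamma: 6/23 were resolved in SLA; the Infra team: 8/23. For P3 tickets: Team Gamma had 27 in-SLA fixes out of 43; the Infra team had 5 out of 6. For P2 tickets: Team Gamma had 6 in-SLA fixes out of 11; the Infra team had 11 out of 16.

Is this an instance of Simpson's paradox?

Yes

P0: Team Gamma 1/5 = 20.0%, the Infra team 13/47 = 27.7% → the Infra team
P1: Team Gamma 6/23 = 26.1%, the Infra team 8/23 = 34.8% → the Infra team
P3: Team Gamma 27/43 = 62.8%, the Infra team 5/6 = 83.3% → the Infra team
P2: Team Gamma 6/11 = 54.5%, the Infra team 11/16 = 68.8% → the Infra team
Overall: Team Gamma 40/82 = 48.8%, the Infra team 37/92 = 40.2% → Team Gamma
The Infra team wins each ticket group but Team Gamma wins overall — the comparison reverses. The Infra team's tickets skew toward P0, which has a lower base rate.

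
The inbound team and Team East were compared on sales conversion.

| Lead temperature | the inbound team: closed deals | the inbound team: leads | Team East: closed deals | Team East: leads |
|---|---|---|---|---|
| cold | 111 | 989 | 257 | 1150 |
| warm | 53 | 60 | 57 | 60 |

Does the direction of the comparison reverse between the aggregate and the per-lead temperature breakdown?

No

Cold: the inbound team 111/989 = 11.2%, Team East 257/1150 = 22.3% → Team East
Warm: the inbound team 53/60 = 88.3%, Team East 57/60 = 95.0% → Team East
Overall: the inbound team 164/1049 = 15.6%, Team East 314/1210 = 26.0% → Team East
Team East wins overall and in every lead group — no reversal.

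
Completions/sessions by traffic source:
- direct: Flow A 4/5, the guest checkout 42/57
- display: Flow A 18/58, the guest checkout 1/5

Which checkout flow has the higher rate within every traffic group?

Direct: Flow A 4/5 = 80.0%, the guest checkout 42/57 = 73.7% → Flow A
Display: Flow A 18/58 = 31.0%, the guest checkout 1/5 = 20.0% → Flow A
Flow A has the higher rate in both groups.

Flow A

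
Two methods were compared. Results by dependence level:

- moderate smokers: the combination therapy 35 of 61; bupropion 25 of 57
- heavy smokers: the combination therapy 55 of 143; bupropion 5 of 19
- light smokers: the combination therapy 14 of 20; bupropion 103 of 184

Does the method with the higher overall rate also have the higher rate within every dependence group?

Moderate smokers: the combination therapy 35/61 = 57.4%, bupropion 25/57 = 43.9% → the combination therapy
Heavy smokers: the combination therapy 55/143 = 38.5%, bupropion 5/19 = 26.3% → the combination therapy
Light smokers: the combination therapy 14/20 = 70.0%, bupropion 103/184 = 56.0% → the combination therapy
Overall: the combination therapy 104/224 = 46.4%, bupropion 133/260 = 51.2% → bupropion
The combination therapy wins each dependence group but bupropion wins overall — the comparison reverses. The combination therapy's participants skew toward heavy smokers, which has a lower base rate.

No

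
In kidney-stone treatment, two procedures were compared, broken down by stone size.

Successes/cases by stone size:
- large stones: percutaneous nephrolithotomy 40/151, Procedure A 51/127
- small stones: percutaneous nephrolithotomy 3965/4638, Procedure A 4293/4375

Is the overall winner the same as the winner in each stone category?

Large stones: percutaneous nephrolithotomy 40/151 = 26.5%, Procedure A 51/127 = 40.2% → Procedure A
Small stones: percutaneous nephrolithotomy 3965/4638 = 85.5%, Procedure A 4293/4375 = 98.1% → Procedure A
Overall: percutaneous nephrolithotomy 4005/4789 = 83.6%, Procedure A 4344/4502 = 96.5% → Procedure A
Procedure A wins overall and in every stone group — no reversal.

Yes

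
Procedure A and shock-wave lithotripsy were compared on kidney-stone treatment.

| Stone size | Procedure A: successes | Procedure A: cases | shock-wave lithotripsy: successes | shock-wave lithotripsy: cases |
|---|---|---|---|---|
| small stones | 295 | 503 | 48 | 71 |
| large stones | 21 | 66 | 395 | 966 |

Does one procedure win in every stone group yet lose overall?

Yes

Small stones: Procedure A 295/503 = 58.6%, shock-wave lithotripsy 48/71 = 67.6% → shock-wave lithotripsy
Large stones: Procedure A 21/66 = 31.8%, shock-wave lithotripsy 395/966 = 40.9% → shock-wave lithotripsy
Overall: Procedure A 316/569 = 55.5%, shock-wave lithotripsy 443/1037 = 42.7% → Procedure A
Shock-wave lithotripsy wins each stone group but Procedure A wins overall — the comparison reverses. Shock-wave lithotripsy's cases skew toward large stones, which has a lower base rate.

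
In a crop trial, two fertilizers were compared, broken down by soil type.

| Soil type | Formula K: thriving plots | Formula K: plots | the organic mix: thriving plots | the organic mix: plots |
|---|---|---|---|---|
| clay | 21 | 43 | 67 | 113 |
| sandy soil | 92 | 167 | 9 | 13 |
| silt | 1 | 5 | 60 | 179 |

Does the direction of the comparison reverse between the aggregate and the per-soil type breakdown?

Yes

Clay: Formula K 21/43 = 48.8%, the organic mix 67/113 = 59.3% → the organic mix
Sandy soil: Formula K 92/167 = 55.1%, the organic mix 9/13 = 69.2% → the organic mix
Silt: Formula K 1/5 = 20.0%, the organic mix 60/179 = 33.5% → the organic mix
Overall: Formula K 114/215 = 53.0%, the organic mix 136/305 = 44.6% → Formula K
The organic mix wins each soil group but Formula K wins overall — the comparison reverses. The organic mix's plots skew toward silt, which has a lower base rate.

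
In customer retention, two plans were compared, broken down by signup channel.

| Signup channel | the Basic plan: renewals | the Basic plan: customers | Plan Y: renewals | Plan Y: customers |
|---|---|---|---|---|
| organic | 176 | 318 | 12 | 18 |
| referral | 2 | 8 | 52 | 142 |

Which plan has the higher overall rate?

the Basic plan

Organic: the Basic plan 176/318 = 55.3%, Plan Y 12/18 = 66.7% → Plan Y
Referral: the Basic plan 2/8 = 25.0%, Plan Y 52/142 = 36.6% → Plan Y
Overall: the Basic plan 178/326 = 54.6%, Plan Y 64/160 = 40.0% → the Basic plan
(Plan Y wins every signup group but the Basic plan wins overall — Plan Y's customers skew toward the low-rate referral group.)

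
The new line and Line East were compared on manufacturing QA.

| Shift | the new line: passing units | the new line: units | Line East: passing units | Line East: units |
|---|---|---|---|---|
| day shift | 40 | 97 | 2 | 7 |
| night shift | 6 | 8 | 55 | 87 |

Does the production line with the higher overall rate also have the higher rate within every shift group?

Day shift: the new line 40/97 = 41.2%, Line East 2/7 = 28.6% → the new line
Night shift: the new line 6/8 = 75.0%, Line East 55/87 = 63.2% → the new line
Overall: the new line 46/105 = 43.8%, Line East 57/94 = 60.6% → Line East
The new line wins each shift group but Line East wins overall — the comparison reverses. The new line's units skew toward day shift, which has a lower base rate.

No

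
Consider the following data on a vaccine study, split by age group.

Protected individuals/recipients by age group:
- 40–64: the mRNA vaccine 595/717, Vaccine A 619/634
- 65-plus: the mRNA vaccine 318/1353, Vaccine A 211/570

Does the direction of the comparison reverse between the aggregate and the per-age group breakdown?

No

40–64: the mRNA vaccine 595/717 = 83.0%, Vaccine A 619/634 = 97.6% → Vaccine A
65-plus: the mRNA vaccine 318/1353 = 23.5%, Vaccine A 211/570 = 37.0% → Vaccine A
Overall: the mRNA vaccine 913/2070 = 44.1%, Vaccine A 830/1204 = 68.9% → Vaccine A
Vaccine A wins overall and in every age group — no reversal.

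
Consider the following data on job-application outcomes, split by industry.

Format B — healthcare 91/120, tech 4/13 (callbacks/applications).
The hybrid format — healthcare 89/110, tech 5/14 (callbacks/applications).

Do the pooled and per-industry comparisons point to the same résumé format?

Yes

Healthcare: Format B 91/120 = 75.8%, the hybrid format 89/110 = 80.9% → the hybrid format
Tech: Format B 4/13 = 30.8%, the hybrid format 5/14 = 35.7% → the hybrid format
Overall: Format B 95/133 = 71.4%, the hybrid format 94/124 = 75.8% → the hybrid format
The hybrid format wins overall and in every industry group — no reversal.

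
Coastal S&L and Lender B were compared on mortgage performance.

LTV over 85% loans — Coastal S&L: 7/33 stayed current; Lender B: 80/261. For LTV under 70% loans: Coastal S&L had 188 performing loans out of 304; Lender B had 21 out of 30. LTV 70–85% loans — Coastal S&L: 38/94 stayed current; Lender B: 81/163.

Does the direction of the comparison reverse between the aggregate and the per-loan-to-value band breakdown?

Yes

LTV over 85%: Coastal S&L 7/33 = 21.2%, Lender B 80/261 = 30.7% → Lender B
LTV under 70%: Coastal S&L 188/304 = 61.8%, Lender B 21/30 = 70.0% → Lender B
LTV 70–85%: Coastal S&L 38/94 = 40.4%, Lender B 81/163 = 49.7% → Lender B
Overall: Coastal S&L 233/431 = 54.1%, Lender B 182/454 = 40.1% → Coastal S&L
Lender B wins each loan-to-value group but Coastal S&L wins overall — the comparison reverses. Lender B's loans skew toward LTV over 85%, which has a lower base rate.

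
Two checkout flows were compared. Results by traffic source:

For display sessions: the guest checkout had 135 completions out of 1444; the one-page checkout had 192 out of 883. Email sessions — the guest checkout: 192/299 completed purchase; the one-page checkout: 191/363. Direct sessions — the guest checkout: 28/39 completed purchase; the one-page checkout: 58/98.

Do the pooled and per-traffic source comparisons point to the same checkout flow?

No

Display: the guest checkout 135/1444 = 9.3%, the one-page checkout 192/883 = 21.7% → the one-page checkout
Email: the guest checkout 192/299 = 64.2%, the one-page checkout 191/363 = 52.6% → the guest checkout
Direct: the guest checkout 28/39 = 71.8%, the one-page checkout 58/98 = 59.2% → the guest checkout
Overall: the guest checkout 355/1782 = 19.9%, the one-page checkout 441/1344 = 32.8% → the one-page checkout
Neither sweeps: the guest checkout wins 2 of 3 groups, the one-page checkout wins 1. The one-page checkout wins overall but not every group — no Simpson reversal.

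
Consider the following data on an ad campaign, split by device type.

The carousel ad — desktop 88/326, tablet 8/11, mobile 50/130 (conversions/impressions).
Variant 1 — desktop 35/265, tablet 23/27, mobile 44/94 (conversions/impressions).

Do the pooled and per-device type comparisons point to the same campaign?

No

Desktop: the carousel ad 88/326 = 27.0%, Variant 1 35/265 = 13.2% → the carousel ad
Tablet: the carousel ad 8/11 = 72.7%, Variant 1 23/27 = 85.2% → Variant 1
Mobile: the carousel ad 50/130 = 38.5%, Variant 1 44/94 = 46.8% → Variant 1
Overall: the carousel ad 146/467 = 31.3%, Variant 1 102/386 = 26.4% → the carousel ad
Neither sweeps: the carousel ad wins 1 of 3 groups, Variant 1 wins 2. The carousel ad wins overall but not every group — no Simpson reversal.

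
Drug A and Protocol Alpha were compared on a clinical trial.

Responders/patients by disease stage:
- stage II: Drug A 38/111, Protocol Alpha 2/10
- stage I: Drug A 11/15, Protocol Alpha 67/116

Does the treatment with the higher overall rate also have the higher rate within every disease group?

Stage II: Drug A 38/111 = 34.2%, Protocol Alpha 2/10 = 20.0% → Drug A
Stage I: Drug A 11/15 = 73.3%, Protocol Alpha 67/116 = 57.8% → Drug A
Overall: Drug A 49/126 = 38.9%, Protocol Alpha 69/126 = 54.8% → Protocol Alpha
Drug A wins each disease group but Protocol Alpha wins overall — the comparison reverses. Drug A's patients skew toward stage II, which has a lower base rate.

No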